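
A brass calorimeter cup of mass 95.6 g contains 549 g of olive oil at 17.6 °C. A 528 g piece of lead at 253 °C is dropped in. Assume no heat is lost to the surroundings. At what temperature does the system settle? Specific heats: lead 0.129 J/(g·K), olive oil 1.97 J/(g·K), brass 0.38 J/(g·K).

T_f ≈ 31.1 °C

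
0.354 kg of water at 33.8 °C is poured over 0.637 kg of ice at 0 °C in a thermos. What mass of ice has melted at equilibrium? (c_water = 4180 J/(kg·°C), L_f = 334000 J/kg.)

m_melted ≈ 0.15 kg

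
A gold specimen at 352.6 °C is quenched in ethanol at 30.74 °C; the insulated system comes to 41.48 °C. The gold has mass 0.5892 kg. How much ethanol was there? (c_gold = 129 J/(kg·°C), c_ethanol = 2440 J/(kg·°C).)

Heat lost by the gold = heat gained by the ethanol:
0.5892×129×(352.6 − 41.48) = m×2440×(41.48 − 30.74)
26206 m = 23647  ⇒  m ≈ 0.9024 kg

m ≈ 0.902 kg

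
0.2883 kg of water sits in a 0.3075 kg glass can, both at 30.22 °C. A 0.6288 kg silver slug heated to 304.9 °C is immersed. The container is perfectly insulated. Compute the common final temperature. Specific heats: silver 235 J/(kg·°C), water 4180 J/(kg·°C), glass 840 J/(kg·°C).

T_f ≈ 55.4 °C

Net heat exchanged in the isolated system is zero:
0.6288×235×(T − 304.9) + 0.2883×4180×(T − 30.22) + 0.3075×840×(T − 30.22) = 0
147.77(T − 304.9) + 1205.1(T − 30.22) + 258.3(T − 30.22) = 0
1611.2 T = 89278
T = 89278 / 1611.2 = 55.4 °C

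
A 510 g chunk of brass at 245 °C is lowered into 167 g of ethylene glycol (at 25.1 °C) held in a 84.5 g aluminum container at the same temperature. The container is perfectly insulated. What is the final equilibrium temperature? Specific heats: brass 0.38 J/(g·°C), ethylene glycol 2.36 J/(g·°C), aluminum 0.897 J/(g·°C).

T_f ≈ 89.3 °C

Net heat exchanged in the isolated system is zero:
510×0.38×(T − 245) + 167×2.36×(T − 25.1) + 84.5×0.897×(T − 25.1) = 0
193.8(T − 245) + 394.12(T − 25.1) + 75.8(T − 25.1) = 0
663.72 T = 59276
T = 59276 / 663.72 = 89.3 °C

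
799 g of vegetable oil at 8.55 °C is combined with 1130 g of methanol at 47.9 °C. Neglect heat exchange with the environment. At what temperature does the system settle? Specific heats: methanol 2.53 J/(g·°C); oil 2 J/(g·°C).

T_f ≈ 33.8 °C

Setting the total heat transfer to zero:
1130*2.53*(T − 47.9) + 799*2*(T − 8.55) = 0
2858.9(T − 47.9) + 1598(T − 8.55) = 0
(2858.9 + 1598) T = 2858.9*47.9 + 1598*8.55
T = 150604/4456.9 ≈ 33.79 °C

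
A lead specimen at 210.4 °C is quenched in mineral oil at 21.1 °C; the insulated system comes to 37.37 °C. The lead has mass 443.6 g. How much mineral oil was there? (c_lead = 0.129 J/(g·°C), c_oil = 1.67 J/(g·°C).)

Heat gained plus heat lost sum to zero:
443.6·0.129·(37.37 − 210.4) + m·1.67·(37.37 − 21.1) = 0
27.17 m = 9901.5
m = 9901.5/27.17 ≈ 364.4 g

m ≈ 364 g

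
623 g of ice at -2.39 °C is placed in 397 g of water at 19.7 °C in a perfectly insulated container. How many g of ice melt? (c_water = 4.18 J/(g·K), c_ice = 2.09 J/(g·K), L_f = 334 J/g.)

m_melted ≈ 88.6 g

Cooling the water to 0 °C releases 397×4.18×19.7 = 32691 J.
Warming the ice to 0 °C takes 623×2.09×2.39 = 3111.9 J, leaving 29579 J for melting.
Fully melting the ice requires m_ice L_f = 623×334 = 208082 J.
Since 29579 < 208082 J, not all the ice melts; equilibrium is at 0 °C.
Mass melted = 29579/334 ≈ 88.56 g.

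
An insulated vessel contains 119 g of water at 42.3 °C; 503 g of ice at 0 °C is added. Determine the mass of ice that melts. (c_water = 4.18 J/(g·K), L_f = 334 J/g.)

Cooling the water to 0 °C releases 119·4.18·42.3 = 21041 J.
To melt every bit of ice: 503·334 = 168002 J.
Since 21041 < 168002 J, not all the ice melts; equilibrium is at 0 °C.
m_melted·334 = 21041  ⇒  m_melted ≈ 63 g.

m_melted ≈ 63 g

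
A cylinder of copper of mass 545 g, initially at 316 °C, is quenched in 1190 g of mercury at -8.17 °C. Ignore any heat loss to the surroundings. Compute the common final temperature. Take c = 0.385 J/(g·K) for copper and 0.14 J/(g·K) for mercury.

T_f ≈ 172.5 °C

Setting the total heat transfer to zero:
545·0.385·(T − 316) + 1190·0.14·(T − (-8.17)) = 0
209.83(T − 316) + 166.6(T − (-8.17)) = 0
(209.83 + 166.6) T = 209.83·316 + 166.6·(-8.17)
T = 64944/376.43 ≈ 172.53 °C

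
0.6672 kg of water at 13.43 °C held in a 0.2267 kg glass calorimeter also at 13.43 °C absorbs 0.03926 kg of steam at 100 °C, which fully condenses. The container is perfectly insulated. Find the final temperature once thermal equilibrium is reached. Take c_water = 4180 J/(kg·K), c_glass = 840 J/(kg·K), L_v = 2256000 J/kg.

T_f ≈ 46.1 °C

Energy balance with sensible and latent terms:
condense steam: −0.03926×2256000 = −88571
  condensed water 100 °C→T: 164.11(T − 100)
  original water: 2788.9(T − 13.43)
  cup: 190.43(T − 13.43)
3143.4 T = 88571 + 16411 + 40012 = 144994
T ≈ 46.13 °C — below 100 °C, confirming all the steam condensed.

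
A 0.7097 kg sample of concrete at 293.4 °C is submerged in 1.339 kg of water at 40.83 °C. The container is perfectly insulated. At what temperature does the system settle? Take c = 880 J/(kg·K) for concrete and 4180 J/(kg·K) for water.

Conservation of energy gives ΣQ = 0:
0.7097*880*(T − 293.4) + 1.339*4180*(T − 40.83) = 0
(624.54 + 5597) T = 624.54*293.4 + 5597*40.83
T = 411765/6221.6 ≈ 66.18 °C

T_f ≈ 66.2 °C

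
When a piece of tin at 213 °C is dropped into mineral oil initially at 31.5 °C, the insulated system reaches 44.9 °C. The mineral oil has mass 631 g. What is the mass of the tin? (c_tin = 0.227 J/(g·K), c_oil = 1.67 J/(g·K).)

m ≈ 370 g

Heat lost by the tin = heat gained by the oil:
m·0.227·(213 − 44.9) = 631·1.67·(44.9 − 31.5)
38.16 m = 14121  ⇒  m ≈ 370 g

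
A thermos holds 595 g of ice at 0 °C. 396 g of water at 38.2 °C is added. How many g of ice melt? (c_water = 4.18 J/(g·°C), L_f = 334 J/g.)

m_melted ≈ 189 g

Water can give up m c ΔT = 396·4.18·38.2 = 63232 J before reaching 0 °C.
To melt every bit of ice: 595·334 = 198730 J.
63232 J < 198730 J, so only part of the ice melts and the system sits at 0 °C.
m_melt = 63232 / L_f = 189.3 g.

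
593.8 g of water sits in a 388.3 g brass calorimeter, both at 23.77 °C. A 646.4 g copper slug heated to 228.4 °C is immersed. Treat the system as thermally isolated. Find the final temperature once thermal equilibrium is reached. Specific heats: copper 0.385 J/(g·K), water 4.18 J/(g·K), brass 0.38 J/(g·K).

T_f is the heat-capacity-weighted average of the initial temperatures:
T_f = (248.86·228.4 + 2482.1·23.77 + 147.55·23.77) / (248.86 + 2482.1 + 147.55)
    = 119347 / 2878.5 ≈ 41.46 °C

T_f ≈ 41.5 °C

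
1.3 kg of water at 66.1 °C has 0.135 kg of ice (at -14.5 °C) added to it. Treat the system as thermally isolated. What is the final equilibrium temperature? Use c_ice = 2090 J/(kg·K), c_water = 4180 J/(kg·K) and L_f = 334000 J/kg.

T_f ≈ 51.7 °C

Setting the total heat transfer to zero:
warm ice to 0 °C: 0.135×2090×(0 − (-14.5)) = 4091.2; fusion: m_ice L_f = 0.135×334000 = 45090; meltwater 0→T: 0.135×4180×T = 564.3 T; water: 5434(T − 66.1)
5998.3 T = 359187 − 49181 = 310006
T ≈ 51.68 °C (positive, so assuming full melt was valid).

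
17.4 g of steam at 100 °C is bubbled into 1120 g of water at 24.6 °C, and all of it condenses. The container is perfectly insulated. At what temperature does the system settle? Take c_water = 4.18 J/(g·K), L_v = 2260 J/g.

T_f ≈ 34.0 °C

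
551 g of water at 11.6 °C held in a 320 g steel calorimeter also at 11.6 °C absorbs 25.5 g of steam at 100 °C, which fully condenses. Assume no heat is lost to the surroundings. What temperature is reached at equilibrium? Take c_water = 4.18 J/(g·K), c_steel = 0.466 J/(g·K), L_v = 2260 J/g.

Energy balance with sensible and latent terms:
latent heat released on condensation: 25.5×2260 = 57630; condensate cools 100→T: 25.5×4.18×(T − 100) = 106.59(T − 100); water warms: 551×4.18×(T − 11.6) = 2303.2(T − 11.6); steel cup: 320×0.466×(T − 11.6) = 149.12(T − 11.6)
2558.9 T = 57630 + 10659 + 28447 = 96736
T ≈ 37.80 °C — below 100 °C, confirming all the steam condensed.

T_f ≈ 37.8 °C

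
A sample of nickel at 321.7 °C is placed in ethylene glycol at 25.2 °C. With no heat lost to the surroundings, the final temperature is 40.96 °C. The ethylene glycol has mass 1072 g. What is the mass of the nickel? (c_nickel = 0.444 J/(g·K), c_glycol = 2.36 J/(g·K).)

|Q_nickel| = |Q_glycol|:
m·0.444·(321.7 − 40.96) = 1072·2.36·(40.96 − 25.2)
124.65 m = 39872  ⇒  m ≈ 319.9 g

m ≈ 320 g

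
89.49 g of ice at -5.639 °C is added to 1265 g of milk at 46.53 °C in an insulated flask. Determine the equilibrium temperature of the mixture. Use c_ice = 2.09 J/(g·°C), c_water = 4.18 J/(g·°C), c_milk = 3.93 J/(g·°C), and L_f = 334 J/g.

Taking heat into each body as positive, Σ m c ΔT = 0:
warm ice to 0 °C: 89.49×2.09×(0 − (-5.639)) = 1054.7
  melt ice: 89.49×334 = 29890
  meltwater 0→T: 89.49×4.18×T = 374.07 T
  milk: 4971.4(T − 46.53)
5345.5 T = 231322 − 30944 = 200377
T ≈ 37.49 °C. Since T > 0 °C, the all-ice-melts assumption holds.

T_f ≈ 37.5 °C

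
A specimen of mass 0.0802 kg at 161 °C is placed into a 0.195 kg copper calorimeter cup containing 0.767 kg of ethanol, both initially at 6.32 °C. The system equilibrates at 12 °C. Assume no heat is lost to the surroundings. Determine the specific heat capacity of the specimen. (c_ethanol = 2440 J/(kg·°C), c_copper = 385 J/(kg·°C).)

c ≈ 925 J/(kg·°C)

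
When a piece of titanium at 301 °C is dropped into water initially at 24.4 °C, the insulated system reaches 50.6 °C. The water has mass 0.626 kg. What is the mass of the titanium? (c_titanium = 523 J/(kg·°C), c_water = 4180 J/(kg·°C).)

m ≈ 0.523 kg

Taking heat into each body as positive, Σ m c ΔT = 0:
m×523×(50.6 − 301) + 0.626×4180×(50.6 − 24.4) = 0
-130959 m = -68557
m = -68557/-130959 ≈ 0.5235 kg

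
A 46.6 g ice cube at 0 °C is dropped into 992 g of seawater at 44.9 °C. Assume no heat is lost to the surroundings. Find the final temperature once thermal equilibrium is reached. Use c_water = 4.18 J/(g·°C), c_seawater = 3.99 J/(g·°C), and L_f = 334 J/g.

T_f ≈ 39.0 °C

Let T be the final temperature. ΣQ_i = 0:
latent heat to melt: 46.6×334 = 15564; warm the meltwater: 194.79 T; seawater: 3958.1(T − 44.9)
4152.9 T = 177718 − 15564 = 162153
T ≈ 39.05 °C — above 0 °C, consistent with complete melting.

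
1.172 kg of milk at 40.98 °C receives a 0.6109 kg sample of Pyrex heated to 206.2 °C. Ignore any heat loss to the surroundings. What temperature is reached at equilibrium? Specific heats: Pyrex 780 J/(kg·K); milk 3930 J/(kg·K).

T_f = Σ m_i c_i T_i / Σ m_i c_i:
T_f = (476.5·206.2 + 4606·40.98) / (476.5 + 4606)
    = 287007 / 5082.5 ≈ 56.47 °C

T_f ≈ 56.5 °C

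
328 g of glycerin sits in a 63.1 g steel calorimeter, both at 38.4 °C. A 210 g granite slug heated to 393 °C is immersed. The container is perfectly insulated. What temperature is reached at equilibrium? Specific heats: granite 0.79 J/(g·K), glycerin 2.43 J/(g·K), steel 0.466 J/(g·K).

Net heat exchanged in the isolated system is zero:
210*0.79*(T − 393) + 328*2.43*(T − 38.4) + 63.1*0.466*(T − 38.4) = 0
165.9(T − 393) + 797.04(T − 38.4) + 29.4(T − 38.4) = 0
(165.9 + 797.04 + 29.4) T = 165.9*393 + 797.04*38.4 + 29.4*38.4
T = 96934 / 992.34 = 97.7 °C

T_f ≈ 97.7 °C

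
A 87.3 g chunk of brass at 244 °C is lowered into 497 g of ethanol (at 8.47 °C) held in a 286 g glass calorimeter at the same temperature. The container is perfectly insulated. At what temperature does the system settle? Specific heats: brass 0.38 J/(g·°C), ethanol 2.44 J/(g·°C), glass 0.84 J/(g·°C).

T_f ≈ 13.7 °C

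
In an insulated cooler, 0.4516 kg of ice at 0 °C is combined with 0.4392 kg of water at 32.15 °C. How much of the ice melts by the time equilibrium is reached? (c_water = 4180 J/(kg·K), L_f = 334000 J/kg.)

m_melted ≈ 0.177 kg

Cooling the water to 0 °C releases 0.4392·4180·32.15 = 59023 J.
Fully melting the ice requires m_ice L_f = 0.4516·334000 = 150834 J.
That's not enough to melt it all — equilibrium is at 0 °C with ice remaining.
Mass melted = 59023/334000 ≈ 0.1767 kg.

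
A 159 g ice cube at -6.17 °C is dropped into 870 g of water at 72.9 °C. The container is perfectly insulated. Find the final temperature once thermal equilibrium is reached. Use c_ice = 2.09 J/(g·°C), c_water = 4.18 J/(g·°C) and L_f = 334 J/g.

T_f ≈ 48.8 °C

Sum of m c ΔT and latent-heat terms is zero:
warm ice to 0 °C: 159×2.09×(0 − (-6.17)) = 2050.4; melt ice: 159×334 = 53106; meltwater 0→T: 159×4.18×T = 664.62 T; water: 3636.6(T − 72.9)
4301.2 T = 265108 − 55156 = 209952
T ≈ 48.81 °C (positive, so assuming full melt was valid).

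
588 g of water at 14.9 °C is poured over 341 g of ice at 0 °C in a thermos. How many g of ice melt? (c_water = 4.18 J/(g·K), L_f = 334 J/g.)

Water can give up m c ΔT = 588×4.18×14.9 = 36622 J before reaching 0 °C.
Fully melting the ice requires m_ice L_f = 341×334 = 113894 J.
Since 36622 < 113894 J, not all the ice melts; equilibrium is at 0 °C.
m_melted×334 = 36622  ⇒  m_melted ≈ 109.6 g.

m_melted ≈ 110 g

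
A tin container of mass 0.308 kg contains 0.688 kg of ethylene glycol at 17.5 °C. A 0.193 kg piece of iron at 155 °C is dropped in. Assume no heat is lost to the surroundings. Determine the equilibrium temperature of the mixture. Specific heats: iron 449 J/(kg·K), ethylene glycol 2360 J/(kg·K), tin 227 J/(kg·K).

T_f ≈ 24.2 °C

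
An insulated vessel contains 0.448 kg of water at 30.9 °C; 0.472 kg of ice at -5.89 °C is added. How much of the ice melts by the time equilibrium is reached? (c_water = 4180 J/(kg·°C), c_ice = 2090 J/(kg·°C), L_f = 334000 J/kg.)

Cooling the water to 0 °C releases 0.448·4180·30.9 = 57865 J.
Warming the ice to 0 °C takes 0.472·2090·5.89 = 5810.4 J, leaving 52054 J for melting.
Fully melting the ice requires m_ice L_f = 0.472·334000 = 157648 J.
Since 52054 < 157648 J, not all the ice melts; equilibrium is at 0 °C.
m_melted·334000 = 52054  ⇒  m_melted ≈ 0.1559 kg.

m_melted ≈ 0.156 kg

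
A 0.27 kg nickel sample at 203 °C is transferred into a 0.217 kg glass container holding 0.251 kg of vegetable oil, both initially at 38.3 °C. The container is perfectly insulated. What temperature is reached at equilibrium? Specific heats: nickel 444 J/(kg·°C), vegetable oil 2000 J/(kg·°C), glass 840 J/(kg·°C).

Taking heat into each body as positive, Σ m c ΔT = 0:
0.27*444*(T − 203) + 0.251*2000*(T − 38.3) + 0.217*840*(T − 38.3) = 0
119.88(T − 203) + 502(T − 38.3) + 182.28(T − 38.3) = 0
804.16 T = 50544
T = 50544 / 804.16 = 62.9 °C

T_f ≈ 62.9 °C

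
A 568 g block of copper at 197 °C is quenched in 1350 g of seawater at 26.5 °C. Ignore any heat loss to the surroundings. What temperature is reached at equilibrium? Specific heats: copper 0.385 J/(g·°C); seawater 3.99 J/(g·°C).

|Q_copper| = |Q_seawater|:
568×0.385×(197 − T) = 1350×3.99×(T − 26.5)
218.68(197 − T) = 5386.5(T − 26.5)
5605.2 T = 185822  ⇒  T ≈ 33.15 °C

T_f ≈ 33.2 °C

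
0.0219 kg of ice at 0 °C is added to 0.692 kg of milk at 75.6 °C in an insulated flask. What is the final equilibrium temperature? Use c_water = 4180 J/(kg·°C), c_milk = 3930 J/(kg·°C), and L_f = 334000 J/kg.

Net heat exchanged in the isolated system is zero:
melt ice: 0.0219·334000 = 7314.6
  warm the meltwater: 91.54 T
  milk: 2719.6(T − 75.6)
2811.1 T = 205599 − 7314.6 = 198284
T ≈ 70.54 °C. Since T > 0 °C, the all-ice-melts assumption holds.

T_f ≈ 70.5 °C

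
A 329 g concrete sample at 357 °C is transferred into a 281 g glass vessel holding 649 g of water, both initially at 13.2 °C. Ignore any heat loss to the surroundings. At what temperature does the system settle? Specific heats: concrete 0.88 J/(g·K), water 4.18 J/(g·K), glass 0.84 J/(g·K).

T_f ≈ 43.9 °C

With ΣQ=0 the equilibrium temperature is the m·c-weighted mean:
T_f = (289.52·357 + 2712.8·13.2 + 236.04·13.2) / (289.52 + 2712.8 + 236.04)
    = 142284 / 3238.4 ≈ 43.94 °C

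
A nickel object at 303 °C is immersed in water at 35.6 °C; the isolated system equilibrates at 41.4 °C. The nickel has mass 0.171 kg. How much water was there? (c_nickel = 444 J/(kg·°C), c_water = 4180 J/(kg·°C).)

m ≈ 0.819 kg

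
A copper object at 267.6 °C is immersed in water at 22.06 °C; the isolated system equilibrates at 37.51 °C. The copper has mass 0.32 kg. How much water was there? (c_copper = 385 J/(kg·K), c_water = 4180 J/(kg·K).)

m ≈ 0.439 kg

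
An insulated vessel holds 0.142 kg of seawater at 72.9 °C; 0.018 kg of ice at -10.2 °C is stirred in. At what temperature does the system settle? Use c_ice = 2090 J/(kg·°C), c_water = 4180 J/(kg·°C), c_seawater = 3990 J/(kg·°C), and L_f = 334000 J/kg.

T_f ≈ 54.4 °C

Setting the total heat transfer to zero:
ice -10.2→0 °C: 0.018×2090×10.2 = 383.72
  latent heat to melt: 0.018×334000 = 6012
  warm the meltwater: 75.24 T
  seawater cools: 0.142×3990×(T − 72.9) = 566.58(T − 72.9)
641.82 T = 41304 − 6395.7 = 34908
T ≈ 54.39 °C — above 0 °C, consistent with complete melting.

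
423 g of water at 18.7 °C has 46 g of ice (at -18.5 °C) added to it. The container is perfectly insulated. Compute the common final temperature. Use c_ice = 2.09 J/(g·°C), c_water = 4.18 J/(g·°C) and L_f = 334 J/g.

T_f ≈ 8.1 °C

Heat gained plus heat lost sum to zero:
ice -18.5→0 °C: 46×2.09×18.5 = 1778.6
  fusion: m_ice L_f = 46×334 = 15364
  warm the meltwater: 192.28 T
  water: 1768.1(T − 18.7)
1960.4 T = 33064 − 17143 = 15922
T ≈ 8.12 °C. Since T > 0 °C, the all-ice-melts assumption holds.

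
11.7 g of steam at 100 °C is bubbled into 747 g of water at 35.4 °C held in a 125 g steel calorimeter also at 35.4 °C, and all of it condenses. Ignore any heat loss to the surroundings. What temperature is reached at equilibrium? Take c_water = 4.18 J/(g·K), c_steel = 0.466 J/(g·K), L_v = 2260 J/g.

T_f ≈ 44.6 °C

Let T be the final temperature. ΣQ_i = 0:
steam→water at 100 °C releases m L_v = 11.7·2260 = 26442
  condensed water 100 °C→T: 48.91(T − 100)
  water warms: 747·4.18·(T − 35.4) = 3122.5(T − 35.4)
  cup: 58.25(T − 35.4)
3229.6 T = 26442 + 4890.6 + 112597 = 143930
T ≈ 44.57 °C — below 100 °C, confirming all the steam condensed.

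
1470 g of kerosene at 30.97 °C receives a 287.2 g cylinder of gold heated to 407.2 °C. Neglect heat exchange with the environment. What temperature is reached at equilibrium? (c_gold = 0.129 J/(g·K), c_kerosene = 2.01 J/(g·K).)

T_f ≈ 35.6 °C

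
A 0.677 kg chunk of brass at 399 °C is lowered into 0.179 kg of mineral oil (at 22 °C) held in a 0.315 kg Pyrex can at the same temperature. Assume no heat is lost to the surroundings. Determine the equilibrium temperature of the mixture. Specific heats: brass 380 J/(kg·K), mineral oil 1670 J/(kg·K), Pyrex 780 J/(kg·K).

T_f ≈ 142.9 °C

Heat gained plus heat lost sum to zero:
0.677×380×(T − 399) + 0.179×1670×(T − 22) + 0.315×780×(T − 22) = 0
257.26(T − 399) + 298.93(T − 22) + 245.7(T − 22) = 0
801.89 T = 114629
T = 114629 / 801.89 = 143 °C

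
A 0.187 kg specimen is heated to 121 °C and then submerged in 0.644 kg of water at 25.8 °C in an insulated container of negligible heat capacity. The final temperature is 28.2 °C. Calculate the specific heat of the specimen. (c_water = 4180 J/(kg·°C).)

c ≈ 372 J/(kg·°C)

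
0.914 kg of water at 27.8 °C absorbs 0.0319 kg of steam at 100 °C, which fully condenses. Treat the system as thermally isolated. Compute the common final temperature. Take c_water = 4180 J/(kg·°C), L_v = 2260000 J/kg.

T_f ≈ 48.5 °C

Sum of m c ΔT and latent-heat terms is zero:
latent heat released on condensation: 0.0319×2260000 = 72094; condensate cools 100→T: 0.0319×4180×(T − 100) = 133.34(T − 100); water warms: 0.914×4180×(T − 27.8) = 3820.5(T − 27.8)
3953.9 T = 72094 + 13334 + 106210 = 191639
T ≈ 48.47 °C (< 100 °C, so full condensation is consistent).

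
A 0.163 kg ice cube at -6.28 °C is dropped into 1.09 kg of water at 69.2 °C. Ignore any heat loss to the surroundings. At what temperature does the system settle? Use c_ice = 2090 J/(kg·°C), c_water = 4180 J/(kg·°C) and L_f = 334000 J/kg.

T_f ≈ 49.4 °C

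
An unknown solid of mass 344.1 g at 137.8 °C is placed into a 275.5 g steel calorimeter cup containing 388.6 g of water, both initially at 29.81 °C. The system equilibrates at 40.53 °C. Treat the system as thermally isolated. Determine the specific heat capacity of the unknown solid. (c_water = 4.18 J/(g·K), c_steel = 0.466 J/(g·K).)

c ≈ 0.561 J/(g·K)

Conservation of energy gives ΣQ = 0:
344.1·c·(40.53 − 137.8) + 388.6·4.18·(40.53 − 29.81) + 275.5·0.466·(40.53 − 29.81) = 0
-33471 c = -18789
c = -18789/-33471 ≈ 0.5614 J/(g·K)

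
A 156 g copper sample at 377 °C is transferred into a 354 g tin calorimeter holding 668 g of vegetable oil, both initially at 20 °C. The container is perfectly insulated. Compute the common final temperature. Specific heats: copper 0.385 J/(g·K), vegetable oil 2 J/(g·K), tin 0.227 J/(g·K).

T_f ≈ 34.5 °C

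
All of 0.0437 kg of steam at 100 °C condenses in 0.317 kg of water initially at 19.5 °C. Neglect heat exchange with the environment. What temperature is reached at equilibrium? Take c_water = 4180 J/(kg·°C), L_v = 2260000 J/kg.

T_f ≈ 94.8 °C

Energy balance with sensible and latent terms:
condense steam: −0.0437·2260000 = −98762
  condensed water 100 °C→T: 182.67(T − 100)
  original water: 1325.1(T − 19.5)
1507.7 T = 98762 + 18267 + 25839 = 142867
T ≈ 94.76 °C, under the boiling point, so the assumption holds.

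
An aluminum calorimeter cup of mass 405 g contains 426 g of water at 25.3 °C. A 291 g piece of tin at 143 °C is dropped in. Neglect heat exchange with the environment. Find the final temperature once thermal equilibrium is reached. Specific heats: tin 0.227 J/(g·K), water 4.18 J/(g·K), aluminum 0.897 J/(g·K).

T_f = Σ m_i c_i T_i / Σ m_i c_i:
T_f = (66.06×143 + 1780.7×25.3 + 363.29×25.3) / (66.06 + 1780.7 + 363.29)
    = 63688 / 2210 ≈ 28.82 °C

T_f ≈ 28.8 °C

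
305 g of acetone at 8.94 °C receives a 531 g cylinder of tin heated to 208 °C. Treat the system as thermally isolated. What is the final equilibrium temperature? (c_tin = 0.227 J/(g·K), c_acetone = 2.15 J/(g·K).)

T_f ≈ 39.8 °C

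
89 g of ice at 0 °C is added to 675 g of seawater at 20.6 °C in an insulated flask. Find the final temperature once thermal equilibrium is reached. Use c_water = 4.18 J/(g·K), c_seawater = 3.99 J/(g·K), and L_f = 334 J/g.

T_f ≈ 8.4 °C

Energy conservation, ΣQ = 0:
melt ice: 89×334 = 29726; warm the meltwater: 372.02 T; seawater cools: 675×3.99×(T − 20.6) = 2693.2(T − 20.6)
3065.3 T = 55481 − 29726 = 25755
T ≈ 8.40 °C — above 0 °C, consistent with complete melting.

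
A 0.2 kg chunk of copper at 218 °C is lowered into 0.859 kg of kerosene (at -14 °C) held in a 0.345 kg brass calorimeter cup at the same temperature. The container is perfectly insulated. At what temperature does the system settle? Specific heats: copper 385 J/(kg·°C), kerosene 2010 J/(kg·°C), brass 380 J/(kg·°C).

Conservation of energy gives ΣQ = 0:
0.2*385*(T − 218) + 0.859*2010*(T − (-14)) + 0.345*380*(T − (-14)) = 0
77(T − 218) + 1726.6(T − (-14)) + 131.1(T − (-14)) = 0
(77 + 1726.6 + 131.1) T = 77*218 + 1726.6*(-14) + 131.1*(-14)
T = -9221.7/1934.7 ≈ -4.77 °C

T_f ≈ -4.8 °C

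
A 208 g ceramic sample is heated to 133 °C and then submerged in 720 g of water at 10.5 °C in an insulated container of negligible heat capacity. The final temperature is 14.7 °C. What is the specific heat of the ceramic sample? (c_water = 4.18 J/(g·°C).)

m_s c (T_s − T_f) = m_water c_water (T_f − T_0):
208×c×(133 − 14.7) = 720×4.18×(14.7 − 10.5)
24606 c = 12640  ⇒  c ≈ 0.5137 J/(g·°C)

c ≈ 0.514 J/(g·°C)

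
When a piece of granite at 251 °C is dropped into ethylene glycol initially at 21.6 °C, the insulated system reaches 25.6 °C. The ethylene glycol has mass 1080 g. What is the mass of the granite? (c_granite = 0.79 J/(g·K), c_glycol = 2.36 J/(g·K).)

m ≈ 57.3 g

Net heat exchanged in the isolated system is zero:
m·0.79·(25.6 − 251) + 1080·2.36·(25.6 − 21.6) = 0
-178.07 m = -10195
m = -10195/-178.07 ≈ 57.26 g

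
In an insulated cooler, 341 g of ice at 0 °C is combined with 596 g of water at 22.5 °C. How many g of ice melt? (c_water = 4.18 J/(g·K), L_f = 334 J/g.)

m_melted ≈ 168 g

Water can give up m c ΔT = 596·4.18·22.5 = 56054 J before reaching 0 °C.
Melting all 341 g of ice would need 341·334 = 113894 J.
That's not enough to melt it all — equilibrium is at 0 °C with ice remaining.
m_melted·334 = 56054  ⇒  m_melted ≈ 167.8 g.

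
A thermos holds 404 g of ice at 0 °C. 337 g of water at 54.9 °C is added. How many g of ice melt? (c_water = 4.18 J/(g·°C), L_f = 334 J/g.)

m_melted ≈ 232 g

Cooling the water to 0 °C releases 337×4.18×54.9 = 77335 J.
Fully melting the ice requires m_ice L_f = 404×334 = 134936 J.
Since 77335 < 134936 J, not all the ice melts; equilibrium is at 0 °C.
Mass melted = 77335/334 ≈ 231.5 g.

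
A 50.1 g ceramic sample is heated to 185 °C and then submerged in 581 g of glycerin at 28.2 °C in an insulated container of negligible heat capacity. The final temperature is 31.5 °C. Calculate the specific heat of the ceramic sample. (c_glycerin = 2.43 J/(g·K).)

c ≈ 0.606 J/(g·K)

m_s c (T_s − T_f) = m_glycerin c_glycerin (T_f − T_0):
50.1×c×(185 − 31.5) = 581×2.43×(31.5 − 28.2)
7690.4 c = 4659  ⇒  c ≈ 0.6058 J/(g·K)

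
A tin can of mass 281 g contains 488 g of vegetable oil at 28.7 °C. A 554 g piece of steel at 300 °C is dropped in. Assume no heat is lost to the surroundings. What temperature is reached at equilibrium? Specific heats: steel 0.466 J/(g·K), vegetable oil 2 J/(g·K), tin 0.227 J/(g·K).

T_f ≈ 82.7 °C

Let T be the final temperature. ΣQ_i = 0:
554·0.466·(T − 300) + 488·2·(T − 28.7) + 281·0.227·(T − 28.7) = 0
1298 T = 107291
T = 107291 / 1298 = 82.7 °C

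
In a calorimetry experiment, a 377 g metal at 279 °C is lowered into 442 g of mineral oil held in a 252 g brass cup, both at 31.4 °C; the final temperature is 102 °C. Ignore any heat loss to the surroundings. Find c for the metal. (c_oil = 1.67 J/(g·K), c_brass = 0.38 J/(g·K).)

Energy conservation, ΣQ = 0:
377·c·(102 − 279) + 442·1.67·(102 − 31.4) + 252·0.38·(102 − 31.4) = 0
-66729 c = -58873
c = -58873/-66729 ≈ 0.8823 J/(g·K)

c ≈ 0.882 J/(g·K)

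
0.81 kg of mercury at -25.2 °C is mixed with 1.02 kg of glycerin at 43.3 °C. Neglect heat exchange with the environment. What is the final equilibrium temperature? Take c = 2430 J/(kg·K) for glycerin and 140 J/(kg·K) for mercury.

Let T be the final temperature. ΣQ_i = 0:
1.02*2430*(T − 43.3) + 0.81*140*(T − (-25.2)) = 0
2478.6(T − 43.3) + 113.4(T − (-25.2)) = 0
(2478.6 + 113.4) T = 2478.6*43.3 + 113.4*(-25.2)
T ≈ 40.30 °C

T_f ≈ 40.3 °C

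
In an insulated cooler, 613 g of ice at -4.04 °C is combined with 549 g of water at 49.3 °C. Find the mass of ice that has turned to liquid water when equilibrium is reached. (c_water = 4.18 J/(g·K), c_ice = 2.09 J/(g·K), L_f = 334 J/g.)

Heat available from the water dropping to 0 °C: 549·4.18·49.3 = 113135 J.
Of that, 613·2.09·4.04 = 5175.9 J goes to bring the ice to 0 °C, leaving 107959 J.
To melt every bit of ice: 613·334 = 204742 J.
107959 J < 204742 J, so only part of the ice melts and the system sits at 0 °C.
m_melt = 107959 / L_f = 323.2 g.

m_melted ≈ 323 g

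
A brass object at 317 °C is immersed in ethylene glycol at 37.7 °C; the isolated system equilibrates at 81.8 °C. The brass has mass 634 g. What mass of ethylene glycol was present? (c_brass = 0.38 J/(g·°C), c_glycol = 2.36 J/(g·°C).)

m ≈ 544 g

Setting the total heat transfer to zero:
634·0.38·(81.8 − 317) + m·2.36·(81.8 − 37.7) = 0
104.08 m = 56664
m = 56664/104.08 ≈ 544.5 g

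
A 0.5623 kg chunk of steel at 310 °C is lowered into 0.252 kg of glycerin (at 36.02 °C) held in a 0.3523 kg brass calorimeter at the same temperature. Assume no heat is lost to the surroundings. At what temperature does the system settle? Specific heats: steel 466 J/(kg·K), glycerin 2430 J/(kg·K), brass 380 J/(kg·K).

T_f ≈ 107.2 °C

Heat gained plus heat lost sum to zero:
0.5623*466*(T − 310) + 0.252*2430*(T − 36.02) + 0.3523*380*(T − 36.02) = 0
1008.3 T = 108109
T ≈ 107.22 °C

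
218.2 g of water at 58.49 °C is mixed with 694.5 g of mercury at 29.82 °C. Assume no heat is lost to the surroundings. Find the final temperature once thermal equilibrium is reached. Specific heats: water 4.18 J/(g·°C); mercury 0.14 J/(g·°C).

Set heat shed by the hot body equal to heat absorbed by the cold body:
218.2·4.18·(58.49 − T) = 694.5·0.14·(T − 29.82)
912.08(58.49 − T) = 97.23(T − 29.82)
1009.3 T = 56247  ⇒  T ≈ 55.73 °C

T_f ≈ 55.7 °C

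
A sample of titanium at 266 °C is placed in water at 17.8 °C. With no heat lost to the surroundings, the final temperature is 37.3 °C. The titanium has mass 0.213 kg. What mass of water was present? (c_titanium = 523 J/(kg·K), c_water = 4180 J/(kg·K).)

m ≈ 0.313 kg

|Q_titanium| = |Q_water|:
0.213·523·(266 − 37.3) = m·4180·(37.3 − 17.8)
81510 m = 25477  ⇒  m ≈ 0.3126 kg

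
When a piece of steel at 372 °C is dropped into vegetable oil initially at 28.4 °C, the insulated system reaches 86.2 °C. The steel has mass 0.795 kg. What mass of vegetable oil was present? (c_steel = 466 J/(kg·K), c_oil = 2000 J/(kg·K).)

m ≈ 0.916 kg

Heat lost by the steel = heat gained by the oil:
0.795·466·(372 − 86.2) = m·2000·(86.2 − 28.4)
115600 m = 105880  ⇒  m ≈ 0.9159 kg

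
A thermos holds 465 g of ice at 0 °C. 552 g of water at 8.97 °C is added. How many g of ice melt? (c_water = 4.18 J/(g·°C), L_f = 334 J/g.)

Cooling the water to 0 °C releases 552×4.18×8.97 = 20697 J.
Fully melting the ice requires m_ice L_f = 465×334 = 155310 J.
Since 20697 < 155310 J, not all the ice melts; equilibrium is at 0 °C.
m_melt = 20697 / L_f = 61.97 g.

m_melted ≈ 62 g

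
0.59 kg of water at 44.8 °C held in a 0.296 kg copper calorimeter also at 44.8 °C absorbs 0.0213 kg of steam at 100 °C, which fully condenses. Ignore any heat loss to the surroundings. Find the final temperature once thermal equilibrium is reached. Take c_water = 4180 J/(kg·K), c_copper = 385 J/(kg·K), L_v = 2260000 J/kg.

T_f ≈ 64.7 °C

Setting the total heat transfer to zero:
steam→water at 100 °C releases m L_v = 0.0213×2260000 = 48138
  condensed water 100 °C→T: 89.03(T − 100)
  original water: 2466.2(T − 44.8)
  cup: 113.96(T − 44.8)
2669.2 T = 48138 + 8903.4 + 115591 = 172633
T ≈ 64.68 °C, under the boiling point, so the assumption holds.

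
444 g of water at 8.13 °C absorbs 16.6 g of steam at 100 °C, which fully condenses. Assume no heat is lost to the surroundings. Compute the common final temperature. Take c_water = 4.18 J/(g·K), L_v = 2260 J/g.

Energy conservation, ΣQ = 0:
latent heat released on condensation: 16.6·2260 = 37516; condensed water 100 °C→T: 69.39(T − 100); water warms: 444·4.18·(T − 8.13) = 1855.9(T − 8.13)
1925.3 T = 37516 + 6938.8 + 15089 = 59543
T ≈ 30.93 °C, under the boiling point, so the assumption holds.

T_f ≈ 30.9 °C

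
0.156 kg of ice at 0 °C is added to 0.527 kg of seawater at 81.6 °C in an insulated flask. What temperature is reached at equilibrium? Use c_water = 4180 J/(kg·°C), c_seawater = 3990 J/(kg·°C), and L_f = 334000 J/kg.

Sum of m c ΔT and latent-heat terms is zero:
melt ice: 0.156·334000 = 52104; meltwater 0→T: 0.156·4180·T = 652.08 T; seawater cools: 0.527·3990·(T − 81.6) = 2102.7(T − 81.6)
2754.8 T = 171583 − 52104 = 119479
T ≈ 43.37 °C. Since T > 0 °C, the all-ice-melts assumption holds.

T_f ≈ 43.4 °C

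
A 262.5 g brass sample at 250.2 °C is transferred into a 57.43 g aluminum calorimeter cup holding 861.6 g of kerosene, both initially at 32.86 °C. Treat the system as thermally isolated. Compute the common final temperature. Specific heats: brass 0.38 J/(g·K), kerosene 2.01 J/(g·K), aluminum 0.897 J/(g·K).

T_f ≈ 44.4 °C

Heat gained plus heat lost sum to zero:
262.5·0.38·(T − 250.2) + 861.6·2.01·(T − 32.86) + 57.43·0.897·(T − 32.86) = 0
1883.1 T = 83558
T ≈ 44.37 °C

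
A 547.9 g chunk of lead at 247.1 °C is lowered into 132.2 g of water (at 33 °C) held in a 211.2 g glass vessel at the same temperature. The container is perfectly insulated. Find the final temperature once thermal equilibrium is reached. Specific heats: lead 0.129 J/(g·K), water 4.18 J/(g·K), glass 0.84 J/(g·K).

T_f ≈ 51.9 °C

With ΣQ=0 the equilibrium temperature is the m·c-weighted mean:
T_f = (70.68*247.1 + 552.6*33 + 177.41*33) / (70.68 + 552.6 + 177.41)
    = 41555 / 800.68 ≈ 51.90 °C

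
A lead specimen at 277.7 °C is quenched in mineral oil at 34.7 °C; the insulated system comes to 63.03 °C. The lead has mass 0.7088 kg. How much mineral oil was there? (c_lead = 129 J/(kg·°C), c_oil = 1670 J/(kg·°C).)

Heat lost by the lead = heat gained by the oil:
0.7088×129×(277.7 − 63.03) = m×1670×(63.03 − 34.7)
47311 m = 19628  ⇒  m ≈ 0.4149 kg

m ≈ 0.415 kg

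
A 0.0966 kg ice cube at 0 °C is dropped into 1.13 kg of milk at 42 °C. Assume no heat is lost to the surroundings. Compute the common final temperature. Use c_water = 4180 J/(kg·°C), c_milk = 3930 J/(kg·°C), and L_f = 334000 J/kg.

T_f ≈ 31.8 °C

Energy balance with sensible and latent terms:
latent heat to melt: 0.0966×334000 = 32264; meltwater 0→T: 0.0966×4180×T = 403.79 T; milk cools: 1.13×3930×(T − 42) = 4440.9(T − 42)
4844.7 T = 186518 − 32264 = 154253
T ≈ 31.84 °C (positive, so assuming full melt was valid).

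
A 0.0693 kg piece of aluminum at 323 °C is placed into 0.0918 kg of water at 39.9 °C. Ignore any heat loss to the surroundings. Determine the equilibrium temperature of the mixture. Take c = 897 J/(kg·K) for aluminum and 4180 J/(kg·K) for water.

T_f ≈ 79.4 °C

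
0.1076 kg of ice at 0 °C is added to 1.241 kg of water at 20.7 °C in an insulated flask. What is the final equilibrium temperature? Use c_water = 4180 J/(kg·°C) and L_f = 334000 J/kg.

T_f ≈ 12.7 °C

Taking heat into each body as positive, Σ m c ΔT = 0:
latent heat to melt: 0.1076·334000 = 35938; warm the meltwater: 449.77 T; water: 5187.4(T − 20.7)
5637.1 T = 107379 − 35938 = 71440
T ≈ 12.67 °C (positive, so assuming full melt was valid).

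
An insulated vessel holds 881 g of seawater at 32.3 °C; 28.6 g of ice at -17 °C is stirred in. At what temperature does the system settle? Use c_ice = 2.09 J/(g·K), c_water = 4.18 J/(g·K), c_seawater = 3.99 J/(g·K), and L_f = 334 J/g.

T_f ≈ 28.3 °C

Let T be the final temperature. ΣQ_i = 0:
ice -17→0 °C: 28.6·2.09·17 = 1016.2; melt ice: 28.6·334 = 9552.4; warm the meltwater: 119.55 T; seawater: 3515.2(T − 32.3)
3634.7 T = 113541 − 10569 = 102972
T ≈ 28.33 °C (positive, so assuming full melt was valid).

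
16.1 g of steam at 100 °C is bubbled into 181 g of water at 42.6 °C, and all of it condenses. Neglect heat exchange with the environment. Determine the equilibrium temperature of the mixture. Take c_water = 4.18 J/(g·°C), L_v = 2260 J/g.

T_f ≈ 91.5 °C

Let T be the final temperature. ΣQ_i = 0:
steam→water at 100 °C releases m L_v = 16.1·2260 = 36386
  condensate cools 100→T: 16.1·4.18·(T − 100) = 67.3(T − 100)
  water warms: 181·4.18·(T − 42.6) = 756.58(T − 42.6)
823.88 T = 36386 + 6729.8 + 32230 = 75346
T ≈ 91.45 °C (< 100 °C, so full condensation is consistent).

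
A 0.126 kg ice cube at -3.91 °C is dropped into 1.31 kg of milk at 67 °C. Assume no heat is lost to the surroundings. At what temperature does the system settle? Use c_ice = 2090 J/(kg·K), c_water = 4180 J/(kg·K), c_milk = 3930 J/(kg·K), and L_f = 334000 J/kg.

T_f ≈ 53.2 °C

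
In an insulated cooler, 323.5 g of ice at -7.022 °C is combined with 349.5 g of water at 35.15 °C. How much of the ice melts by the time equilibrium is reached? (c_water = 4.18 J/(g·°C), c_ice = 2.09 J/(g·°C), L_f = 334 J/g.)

m_melted ≈ 140 g

Cooling the water to 0 °C releases 349.5×4.18×35.15 = 51351 J.
Warming the ice to 0 °C takes 323.5×2.09×7.022 = 4747.7 J, leaving 46603 J for melting.
Fully melting the ice requires m_ice L_f = 323.5×334 = 108049 J.
46603 J < 108049 J, so only part of the ice melts and the system sits at 0 °C.
Mass melted = 46603/334 ≈ 139.5 g.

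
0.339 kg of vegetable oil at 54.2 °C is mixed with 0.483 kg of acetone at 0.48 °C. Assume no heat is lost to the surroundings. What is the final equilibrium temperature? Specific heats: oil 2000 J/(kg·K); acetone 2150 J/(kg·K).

Net heat exchanged in the isolated system is zero:
0.339·2000·(T − 54.2) + 0.483·2150·(T − 0.48) = 0
678(T − 54.2) + 1038.5(T − 0.48) = 0
(678 + 1038.5) T = 678·54.2 + 1038.5·0.48
T ≈ 21.70 °C

T_f ≈ 21.7 °C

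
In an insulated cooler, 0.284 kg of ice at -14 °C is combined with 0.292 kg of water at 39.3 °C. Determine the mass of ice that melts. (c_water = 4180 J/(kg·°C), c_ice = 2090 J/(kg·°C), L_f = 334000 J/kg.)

Heat available from the water dropping to 0 °C: 0.292×4180×39.3 = 47968 J.
Of that, 0.284×2090×14 = 8309.8 J goes to bring the ice to 0 °C, leaving 39658 J.
Melting all 0.284 kg of ice would need 0.284×334000 = 94856 J.
39658 J < 94856 J, so only part of the ice melts and the system sits at 0 °C.
m_melt = 39658 / L_f = 0.1187 kg.

m_melted ≈ 0.119 kg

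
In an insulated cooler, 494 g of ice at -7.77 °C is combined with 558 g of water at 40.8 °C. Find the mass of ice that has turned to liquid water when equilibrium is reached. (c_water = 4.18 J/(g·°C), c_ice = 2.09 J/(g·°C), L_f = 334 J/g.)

m_melted ≈ 261 g

Cooling the water to 0 °C releases 558·4.18·40.8 = 95164 J.
Warming the ice to 0 °C takes 494·2.09·7.77 = 8022.2 J, leaving 87141 J for melting.
Fully melting the ice requires m_ice L_f = 494·334 = 164996 J.
That's not enough to melt it all — equilibrium is at 0 °C with ice remaining.
m_melt = 87141 / L_f = 260.9 g.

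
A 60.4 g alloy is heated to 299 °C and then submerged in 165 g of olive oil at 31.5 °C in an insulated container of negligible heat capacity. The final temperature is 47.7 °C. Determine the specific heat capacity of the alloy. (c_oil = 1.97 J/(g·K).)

c ≈ 0.347 J/(g·K)

Taking heat into each body as positive, Σ m c ΔT = 0:
60.4×c×(47.7 − 299) + 165×1.97×(47.7 − 31.5) = 0
-15179 c = -5265.8
c = -5265.8/-15179 ≈ 0.3469 J/(g·K)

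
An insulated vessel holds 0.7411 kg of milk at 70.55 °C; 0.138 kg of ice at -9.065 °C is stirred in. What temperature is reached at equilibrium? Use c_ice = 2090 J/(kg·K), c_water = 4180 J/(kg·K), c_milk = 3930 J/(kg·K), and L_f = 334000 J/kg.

T_f ≈ 44.9 °C

Sum of m c ΔT and latent-heat terms is zero:
warm ice to 0 °C: 0.138·2090·(0 − (-9.065)) = 2614.5; fusion: m_ice L_f = 0.138·334000 = 46092; meltwater 0→T: 0.138·4180·T = 576.84 T; milk cools: 0.7411·3930·(T − 70.55) = 2912.5(T − 70.55)
3489.4 T = 205478 − 48707 = 156772
T ≈ 44.93 °C (positive, so assuming full melt was valid).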